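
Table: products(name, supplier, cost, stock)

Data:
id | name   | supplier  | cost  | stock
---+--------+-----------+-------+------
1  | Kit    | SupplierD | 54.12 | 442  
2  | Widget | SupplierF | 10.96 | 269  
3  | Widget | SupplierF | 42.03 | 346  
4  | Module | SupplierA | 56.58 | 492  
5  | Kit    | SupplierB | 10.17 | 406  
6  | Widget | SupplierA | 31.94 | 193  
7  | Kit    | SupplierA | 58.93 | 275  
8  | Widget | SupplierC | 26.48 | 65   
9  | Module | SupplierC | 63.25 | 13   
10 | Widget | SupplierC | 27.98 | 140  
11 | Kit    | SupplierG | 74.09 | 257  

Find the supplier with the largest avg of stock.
SELECT supplier, AVG(stock) as val
FROM products
GROUP BY supplier
ORDER BY val DESC
LIMIT 1

Result: SupplierD with avg(stock) = 442.00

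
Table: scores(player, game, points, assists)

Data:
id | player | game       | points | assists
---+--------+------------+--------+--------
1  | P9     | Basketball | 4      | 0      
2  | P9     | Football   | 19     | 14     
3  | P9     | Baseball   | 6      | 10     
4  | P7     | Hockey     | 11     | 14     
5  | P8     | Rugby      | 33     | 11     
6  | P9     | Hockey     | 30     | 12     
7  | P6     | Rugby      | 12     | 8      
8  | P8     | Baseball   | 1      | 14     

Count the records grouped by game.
SELECT game, COUNT(*) as count
FROM scores
GROUP BY game

Result:
  Baseball: 2
  Basketball: 1
  Football: 1
  Hockey: 2
  Rugby: 2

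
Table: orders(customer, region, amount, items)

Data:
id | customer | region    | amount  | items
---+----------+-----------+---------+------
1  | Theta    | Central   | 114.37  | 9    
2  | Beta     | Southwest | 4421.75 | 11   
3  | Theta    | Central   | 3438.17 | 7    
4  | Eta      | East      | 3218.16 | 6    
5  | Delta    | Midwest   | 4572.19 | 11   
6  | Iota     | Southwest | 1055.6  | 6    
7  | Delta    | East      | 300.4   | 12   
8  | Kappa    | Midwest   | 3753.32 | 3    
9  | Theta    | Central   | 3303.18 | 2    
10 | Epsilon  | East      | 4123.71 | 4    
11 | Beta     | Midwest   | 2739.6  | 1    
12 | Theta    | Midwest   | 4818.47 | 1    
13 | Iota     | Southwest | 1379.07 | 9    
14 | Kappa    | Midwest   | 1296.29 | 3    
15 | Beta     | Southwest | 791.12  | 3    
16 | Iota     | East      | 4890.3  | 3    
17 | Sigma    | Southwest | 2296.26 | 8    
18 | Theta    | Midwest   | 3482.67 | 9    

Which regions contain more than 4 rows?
SELECT region, COUNT(*) as cnt
FROM orders
GROUP BY region
HAVING COUNT(*) > 4

Result:
  Midwest: 6
  Southwest: 5

Note: HAVING filters groups after aggregation, WHERE filters rows before.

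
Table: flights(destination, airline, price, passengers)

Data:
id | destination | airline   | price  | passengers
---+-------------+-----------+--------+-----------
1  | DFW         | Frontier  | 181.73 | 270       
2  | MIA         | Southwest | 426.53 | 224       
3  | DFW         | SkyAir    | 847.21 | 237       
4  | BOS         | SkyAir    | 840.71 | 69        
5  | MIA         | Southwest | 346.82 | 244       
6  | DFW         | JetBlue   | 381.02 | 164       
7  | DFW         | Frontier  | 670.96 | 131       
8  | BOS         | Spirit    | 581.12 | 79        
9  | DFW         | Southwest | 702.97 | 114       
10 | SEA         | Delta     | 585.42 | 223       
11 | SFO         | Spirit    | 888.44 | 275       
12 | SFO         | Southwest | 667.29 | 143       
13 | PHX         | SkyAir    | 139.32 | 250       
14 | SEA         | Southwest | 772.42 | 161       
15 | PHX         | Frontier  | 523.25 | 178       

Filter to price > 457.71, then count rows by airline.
SELECT airline, COUNT(*)
FROM flights
WHERE price > 457.71
GROUP BY airline

Note: WHERE filters rows before grouping.

Result:
  Delta: 1
  Frontier: 2
  SkyAir: 2
  Southwest: 3
  Spirit: 2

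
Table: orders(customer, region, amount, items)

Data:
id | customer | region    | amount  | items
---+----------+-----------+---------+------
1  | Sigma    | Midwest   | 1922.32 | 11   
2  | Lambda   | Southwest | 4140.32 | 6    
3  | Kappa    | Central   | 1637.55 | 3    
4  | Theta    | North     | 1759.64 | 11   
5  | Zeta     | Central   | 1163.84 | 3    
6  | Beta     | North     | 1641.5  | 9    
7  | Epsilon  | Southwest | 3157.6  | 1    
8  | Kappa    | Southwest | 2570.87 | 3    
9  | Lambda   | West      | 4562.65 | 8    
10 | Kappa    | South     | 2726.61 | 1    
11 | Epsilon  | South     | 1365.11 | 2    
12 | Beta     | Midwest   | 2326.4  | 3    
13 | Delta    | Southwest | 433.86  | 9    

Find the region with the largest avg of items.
SELECT region, AVG(items) as val
FROM orders
GROUP BY region
ORDER BY val DESC
LIMIT 1

Result: North with avg(items) = 10.00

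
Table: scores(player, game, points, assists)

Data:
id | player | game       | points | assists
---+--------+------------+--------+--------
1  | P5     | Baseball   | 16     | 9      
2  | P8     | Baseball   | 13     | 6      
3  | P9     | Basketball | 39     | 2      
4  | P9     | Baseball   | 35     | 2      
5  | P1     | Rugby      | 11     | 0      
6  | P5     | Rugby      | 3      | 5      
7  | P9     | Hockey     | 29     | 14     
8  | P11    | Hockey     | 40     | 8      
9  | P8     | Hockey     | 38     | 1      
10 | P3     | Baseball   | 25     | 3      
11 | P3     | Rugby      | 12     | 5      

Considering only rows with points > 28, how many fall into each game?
SELECT game, COUNT(*)
FROM scores
WHERE points > 28
GROUP BY game

Note: WHERE filters rows before grouping.

Result:
  Baseball: 1
  Basketball: 1
  Hockey: 3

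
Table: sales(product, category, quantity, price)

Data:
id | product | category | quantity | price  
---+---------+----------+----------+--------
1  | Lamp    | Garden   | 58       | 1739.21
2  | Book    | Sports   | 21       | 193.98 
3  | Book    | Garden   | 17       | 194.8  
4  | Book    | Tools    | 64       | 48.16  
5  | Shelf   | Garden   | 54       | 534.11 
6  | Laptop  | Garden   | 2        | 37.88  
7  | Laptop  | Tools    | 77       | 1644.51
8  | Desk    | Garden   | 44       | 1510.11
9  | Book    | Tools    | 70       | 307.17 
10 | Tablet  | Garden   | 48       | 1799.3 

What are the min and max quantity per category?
SELECT category, MIN(quantity), MAX(quantity)
FROM sales
GROUP BY category

Result:
  Garden: min=2, max=58
  Sports: min=21, max=21
  Tools: min=64, max=77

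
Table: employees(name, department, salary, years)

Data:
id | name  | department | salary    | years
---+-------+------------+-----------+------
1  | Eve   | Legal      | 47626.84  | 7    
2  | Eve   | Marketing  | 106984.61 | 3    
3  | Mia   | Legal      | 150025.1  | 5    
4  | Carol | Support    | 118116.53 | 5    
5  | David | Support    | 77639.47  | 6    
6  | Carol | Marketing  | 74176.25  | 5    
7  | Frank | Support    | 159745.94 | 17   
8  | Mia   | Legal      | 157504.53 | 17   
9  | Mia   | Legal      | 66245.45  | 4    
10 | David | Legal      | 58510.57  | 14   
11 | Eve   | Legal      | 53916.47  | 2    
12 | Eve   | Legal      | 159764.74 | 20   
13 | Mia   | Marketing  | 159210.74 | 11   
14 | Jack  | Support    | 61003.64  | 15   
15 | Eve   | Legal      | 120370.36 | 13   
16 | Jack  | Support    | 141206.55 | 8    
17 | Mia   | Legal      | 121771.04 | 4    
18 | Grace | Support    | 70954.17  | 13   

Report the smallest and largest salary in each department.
SELECT department, MIN(salary), MAX(salary)
FROM employees
GROUP BY department

Result:
  Legal: min=47626.84, max=159764.74
  Marketing: min=74176.25, max=159210.74
  Support: min=61003.64, max=159745.94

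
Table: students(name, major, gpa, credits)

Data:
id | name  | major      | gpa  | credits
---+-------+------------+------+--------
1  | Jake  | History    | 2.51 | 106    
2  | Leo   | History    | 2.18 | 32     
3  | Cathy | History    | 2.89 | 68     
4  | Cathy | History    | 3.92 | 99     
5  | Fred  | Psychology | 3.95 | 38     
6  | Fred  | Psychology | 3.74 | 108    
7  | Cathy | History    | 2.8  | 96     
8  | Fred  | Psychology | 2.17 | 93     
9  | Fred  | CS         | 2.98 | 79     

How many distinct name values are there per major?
SELECT major, COUNT(DISTINCT name)
FROM students
GROUP BY major

Result:
  CS: 1 distinct
  History: 3 distinct
  Psychology: 1 distinct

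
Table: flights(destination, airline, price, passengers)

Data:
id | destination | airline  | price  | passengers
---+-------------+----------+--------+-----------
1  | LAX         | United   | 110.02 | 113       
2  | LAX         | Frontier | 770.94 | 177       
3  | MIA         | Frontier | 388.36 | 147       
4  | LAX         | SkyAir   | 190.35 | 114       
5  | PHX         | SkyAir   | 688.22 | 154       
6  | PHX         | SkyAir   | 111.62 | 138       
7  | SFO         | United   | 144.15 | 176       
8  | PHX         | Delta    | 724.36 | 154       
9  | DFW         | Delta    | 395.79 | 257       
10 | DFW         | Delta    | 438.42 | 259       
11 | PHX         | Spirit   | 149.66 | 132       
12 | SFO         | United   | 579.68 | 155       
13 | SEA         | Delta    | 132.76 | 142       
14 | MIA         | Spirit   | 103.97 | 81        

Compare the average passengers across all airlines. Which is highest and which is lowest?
SELECT airline, AVG(passengers)
FROM flights
GROUP BY airline
ORDER BY AVG(passengers)

All groups:
  Spirit: 106.50
  SkyAir: 135.33
  United: 148.00
  Frontier: 162.00
  Delta: 203.00

Highest: Delta (203.00)
Lowest: Spirit (106.50)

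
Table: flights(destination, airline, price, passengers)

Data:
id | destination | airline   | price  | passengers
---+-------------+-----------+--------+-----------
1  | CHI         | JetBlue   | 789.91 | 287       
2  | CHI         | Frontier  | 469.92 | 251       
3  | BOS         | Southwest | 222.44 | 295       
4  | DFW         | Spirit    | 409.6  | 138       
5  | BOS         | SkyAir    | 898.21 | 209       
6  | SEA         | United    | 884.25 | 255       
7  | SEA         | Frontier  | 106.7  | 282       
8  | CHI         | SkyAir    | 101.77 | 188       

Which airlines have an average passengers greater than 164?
SELECT airline, AVG(passengers)
FROM flights
GROUP BY airline
HAVING AVG(passengers) > 164

Result:
  Frontier: avg=266.50
  JetBlue: avg=287.00
  SkyAir: avg=198.50
  Southwest: avg=295.00
  United: avg=255.00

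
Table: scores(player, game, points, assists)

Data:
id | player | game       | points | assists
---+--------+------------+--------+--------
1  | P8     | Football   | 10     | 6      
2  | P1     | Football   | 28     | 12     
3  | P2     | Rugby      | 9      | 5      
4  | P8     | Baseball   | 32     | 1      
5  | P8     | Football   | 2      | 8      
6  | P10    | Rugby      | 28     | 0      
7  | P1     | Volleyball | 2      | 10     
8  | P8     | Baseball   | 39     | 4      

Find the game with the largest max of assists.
SELECT game, MAX(assists) as val
FROM scores
GROUP BY game
ORDER BY val DESC
LIMIT 1

Result: Football with max(assists) = 12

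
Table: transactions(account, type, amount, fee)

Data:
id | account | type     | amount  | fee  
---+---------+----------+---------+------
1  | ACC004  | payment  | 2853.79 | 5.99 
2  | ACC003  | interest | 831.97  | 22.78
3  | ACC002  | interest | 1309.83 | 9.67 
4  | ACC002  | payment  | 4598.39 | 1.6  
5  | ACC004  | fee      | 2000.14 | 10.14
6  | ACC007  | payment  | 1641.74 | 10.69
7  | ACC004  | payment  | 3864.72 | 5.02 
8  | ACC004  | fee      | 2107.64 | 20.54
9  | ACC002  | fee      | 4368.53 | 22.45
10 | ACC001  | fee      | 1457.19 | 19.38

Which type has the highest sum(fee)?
SELECT type, SUM(fee) as val
FROM transactions
GROUP BY type
ORDER BY val DESC
LIMIT 1

Result: fee with sum(fee) = 72.51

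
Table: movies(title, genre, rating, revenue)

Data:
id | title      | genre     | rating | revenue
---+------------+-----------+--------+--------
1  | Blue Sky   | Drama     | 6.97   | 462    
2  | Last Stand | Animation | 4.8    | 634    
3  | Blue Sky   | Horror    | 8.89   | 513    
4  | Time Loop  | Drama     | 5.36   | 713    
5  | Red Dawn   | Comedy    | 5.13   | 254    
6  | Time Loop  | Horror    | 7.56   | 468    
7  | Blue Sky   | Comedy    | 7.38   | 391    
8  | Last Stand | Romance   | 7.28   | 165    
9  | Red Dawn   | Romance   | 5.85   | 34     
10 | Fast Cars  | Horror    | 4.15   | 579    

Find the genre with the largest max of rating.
SELECT genre, MAX(rating) as val
FROM movies
GROUP BY genre
ORDER BY val DESC
LIMIT 1

Result: Horror with max(rating) = 8.89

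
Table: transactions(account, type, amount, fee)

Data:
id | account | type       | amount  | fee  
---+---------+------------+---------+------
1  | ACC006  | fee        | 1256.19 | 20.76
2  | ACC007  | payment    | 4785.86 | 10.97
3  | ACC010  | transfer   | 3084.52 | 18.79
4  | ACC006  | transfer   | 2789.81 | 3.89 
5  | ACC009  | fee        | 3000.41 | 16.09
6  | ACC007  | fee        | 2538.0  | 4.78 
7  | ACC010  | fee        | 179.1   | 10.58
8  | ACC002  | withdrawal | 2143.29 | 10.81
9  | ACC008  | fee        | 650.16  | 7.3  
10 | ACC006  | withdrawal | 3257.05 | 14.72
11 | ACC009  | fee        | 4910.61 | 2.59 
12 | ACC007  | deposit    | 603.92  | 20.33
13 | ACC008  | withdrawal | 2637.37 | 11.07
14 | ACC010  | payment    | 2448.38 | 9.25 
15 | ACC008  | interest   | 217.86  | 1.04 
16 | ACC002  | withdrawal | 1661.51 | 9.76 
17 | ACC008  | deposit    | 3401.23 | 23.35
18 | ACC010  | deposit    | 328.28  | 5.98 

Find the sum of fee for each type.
SELECT type, SUM(fee) as result
FROM transactions
GROUP BY type

Result:
  deposit: 49.66
  fee: 62.10
  interest: 1.04
  payment: 20.22
  transfer: 22.68
  withdrawal: 46.36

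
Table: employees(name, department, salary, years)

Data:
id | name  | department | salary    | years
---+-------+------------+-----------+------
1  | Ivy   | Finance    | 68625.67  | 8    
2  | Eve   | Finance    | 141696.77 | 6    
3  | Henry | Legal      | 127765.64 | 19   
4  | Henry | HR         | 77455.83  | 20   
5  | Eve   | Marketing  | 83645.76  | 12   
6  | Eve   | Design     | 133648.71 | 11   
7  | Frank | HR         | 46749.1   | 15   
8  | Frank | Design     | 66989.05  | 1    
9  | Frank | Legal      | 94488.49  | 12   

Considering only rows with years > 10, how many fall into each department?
SELECT department, COUNT(*)
FROM employees
WHERE years > 10
GROUP BY department

Note: WHERE filters rows before grouping.

Result:
  Design: 1
  HR: 2
  Legal: 2
  Marketing: 1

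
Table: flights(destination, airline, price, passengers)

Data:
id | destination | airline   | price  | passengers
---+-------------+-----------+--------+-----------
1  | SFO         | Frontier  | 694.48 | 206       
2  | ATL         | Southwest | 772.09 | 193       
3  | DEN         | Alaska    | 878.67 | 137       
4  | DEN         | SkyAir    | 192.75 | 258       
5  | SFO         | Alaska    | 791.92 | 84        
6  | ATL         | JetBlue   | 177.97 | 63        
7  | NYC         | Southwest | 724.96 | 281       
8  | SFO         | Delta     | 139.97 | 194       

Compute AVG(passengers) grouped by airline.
SELECT airline, AVG(passengers) as result
FROM flights
GROUP BY airline

Result:
  Alaska: 110.50
  Delta: 194.00
  Frontier: 206.00
  JetBlue: 63.00
  SkyAir: 258.00
  Southwest: 237.00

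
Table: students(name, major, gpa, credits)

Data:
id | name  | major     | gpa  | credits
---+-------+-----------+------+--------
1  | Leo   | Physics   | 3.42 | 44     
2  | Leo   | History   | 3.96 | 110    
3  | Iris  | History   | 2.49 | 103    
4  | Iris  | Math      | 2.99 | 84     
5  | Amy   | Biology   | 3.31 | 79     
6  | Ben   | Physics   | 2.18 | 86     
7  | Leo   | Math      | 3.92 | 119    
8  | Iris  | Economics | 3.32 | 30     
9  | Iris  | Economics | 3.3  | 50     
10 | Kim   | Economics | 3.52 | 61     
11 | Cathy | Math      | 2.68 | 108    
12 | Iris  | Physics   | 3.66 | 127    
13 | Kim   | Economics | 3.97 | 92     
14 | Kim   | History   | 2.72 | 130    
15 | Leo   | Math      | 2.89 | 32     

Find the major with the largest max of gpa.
SELECT major, MAX(gpa) as val
FROM students
GROUP BY major
ORDER BY val DESC
LIMIT 1

Result: Economics with max(gpa) = 3.97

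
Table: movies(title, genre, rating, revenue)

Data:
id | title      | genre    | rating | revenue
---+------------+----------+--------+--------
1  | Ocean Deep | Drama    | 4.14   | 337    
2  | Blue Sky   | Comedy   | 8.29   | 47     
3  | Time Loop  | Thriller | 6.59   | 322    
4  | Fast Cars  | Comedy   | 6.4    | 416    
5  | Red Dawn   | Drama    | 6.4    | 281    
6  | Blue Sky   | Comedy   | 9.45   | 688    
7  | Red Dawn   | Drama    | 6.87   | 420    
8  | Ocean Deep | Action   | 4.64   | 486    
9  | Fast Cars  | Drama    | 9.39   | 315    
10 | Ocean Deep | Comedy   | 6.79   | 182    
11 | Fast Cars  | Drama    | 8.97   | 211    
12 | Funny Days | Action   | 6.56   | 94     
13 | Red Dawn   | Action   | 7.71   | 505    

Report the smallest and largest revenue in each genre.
SELECT genre, MIN(revenue), MAX(revenue)
FROM movies
GROUP BY genre

Result:
  Action: min=94, max=505
  Comedy: min=47, max=688
  Drama: min=211, max=420
  Thriller: min=322, max=322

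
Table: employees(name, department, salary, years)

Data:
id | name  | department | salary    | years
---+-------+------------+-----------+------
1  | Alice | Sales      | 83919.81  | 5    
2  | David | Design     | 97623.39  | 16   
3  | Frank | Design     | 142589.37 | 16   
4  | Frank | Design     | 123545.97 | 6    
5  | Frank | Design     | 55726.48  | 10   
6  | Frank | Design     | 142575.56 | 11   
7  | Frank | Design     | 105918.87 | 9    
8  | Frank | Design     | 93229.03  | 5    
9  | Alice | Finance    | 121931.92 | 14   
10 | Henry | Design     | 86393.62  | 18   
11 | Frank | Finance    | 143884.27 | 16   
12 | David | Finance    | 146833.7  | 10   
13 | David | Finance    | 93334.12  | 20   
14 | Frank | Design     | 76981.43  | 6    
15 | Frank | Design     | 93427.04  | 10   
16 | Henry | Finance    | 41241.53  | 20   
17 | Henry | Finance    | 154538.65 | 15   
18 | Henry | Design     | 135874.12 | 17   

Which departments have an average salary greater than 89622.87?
SELECT department, AVG(salary)
FROM employees
GROUP BY department
HAVING AVG(salary) > 89622.87

Result:
  Design: avg=104898.63
  Finance: avg=116960.70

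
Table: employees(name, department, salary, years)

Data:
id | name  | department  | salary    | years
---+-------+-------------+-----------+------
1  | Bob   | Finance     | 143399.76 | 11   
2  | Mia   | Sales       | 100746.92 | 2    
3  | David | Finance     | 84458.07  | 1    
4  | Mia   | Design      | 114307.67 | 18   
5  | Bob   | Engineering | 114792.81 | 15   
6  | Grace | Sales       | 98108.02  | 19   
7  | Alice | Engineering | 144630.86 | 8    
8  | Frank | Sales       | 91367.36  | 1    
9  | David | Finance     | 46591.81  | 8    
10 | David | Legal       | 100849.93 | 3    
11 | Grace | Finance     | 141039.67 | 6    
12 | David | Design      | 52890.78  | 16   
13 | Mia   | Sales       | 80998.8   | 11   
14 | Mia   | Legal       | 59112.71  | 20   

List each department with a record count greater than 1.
SELECT department, COUNT(*) as cnt
FROM employees
GROUP BY department
HAVING COUNT(*) > 1

Result:
  Design: 2
  Engineering: 2
  Finance: 4
  Legal: 2
  Sales: 4

Note: HAVING filters groups after aggregation, WHERE filters rows before.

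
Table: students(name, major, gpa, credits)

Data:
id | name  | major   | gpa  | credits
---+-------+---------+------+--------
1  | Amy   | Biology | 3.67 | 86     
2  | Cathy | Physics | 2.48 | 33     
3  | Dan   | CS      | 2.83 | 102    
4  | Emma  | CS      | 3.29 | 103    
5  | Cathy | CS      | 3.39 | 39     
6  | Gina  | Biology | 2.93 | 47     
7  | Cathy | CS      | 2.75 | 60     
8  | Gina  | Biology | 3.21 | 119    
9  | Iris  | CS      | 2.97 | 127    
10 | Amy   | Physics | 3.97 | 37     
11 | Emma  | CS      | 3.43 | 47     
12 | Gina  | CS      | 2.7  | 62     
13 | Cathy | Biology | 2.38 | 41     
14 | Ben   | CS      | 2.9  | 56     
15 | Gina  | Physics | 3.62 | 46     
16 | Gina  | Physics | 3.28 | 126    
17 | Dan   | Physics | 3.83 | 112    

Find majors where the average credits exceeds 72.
SELECT major, AVG(credits)
FROM students
GROUP BY major
HAVING AVG(credits) > 72

Result:
  Biology: avg=73.25
  CS: avg=74.50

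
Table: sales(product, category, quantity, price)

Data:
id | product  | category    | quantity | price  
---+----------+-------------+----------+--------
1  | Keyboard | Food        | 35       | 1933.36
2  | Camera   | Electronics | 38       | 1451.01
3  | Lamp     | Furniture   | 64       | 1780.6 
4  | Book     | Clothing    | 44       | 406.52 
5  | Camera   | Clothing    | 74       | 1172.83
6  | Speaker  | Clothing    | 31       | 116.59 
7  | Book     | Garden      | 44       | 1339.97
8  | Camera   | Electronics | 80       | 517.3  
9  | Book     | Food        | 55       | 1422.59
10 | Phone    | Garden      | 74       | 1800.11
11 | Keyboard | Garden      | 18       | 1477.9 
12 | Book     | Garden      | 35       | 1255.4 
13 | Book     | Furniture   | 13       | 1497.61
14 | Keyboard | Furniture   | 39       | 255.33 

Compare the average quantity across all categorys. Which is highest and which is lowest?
SELECT category, AVG(quantity)
FROM sales
GROUP BY category
ORDER BY AVG(quantity)

All groups:
  Furniture: 38.67
  Garden: 42.75
  Food: 45.00
  Clothing: 49.67
  Electronics: 59.00

Highest: Electronics (59.00)
Lowest: Furniture (38.67)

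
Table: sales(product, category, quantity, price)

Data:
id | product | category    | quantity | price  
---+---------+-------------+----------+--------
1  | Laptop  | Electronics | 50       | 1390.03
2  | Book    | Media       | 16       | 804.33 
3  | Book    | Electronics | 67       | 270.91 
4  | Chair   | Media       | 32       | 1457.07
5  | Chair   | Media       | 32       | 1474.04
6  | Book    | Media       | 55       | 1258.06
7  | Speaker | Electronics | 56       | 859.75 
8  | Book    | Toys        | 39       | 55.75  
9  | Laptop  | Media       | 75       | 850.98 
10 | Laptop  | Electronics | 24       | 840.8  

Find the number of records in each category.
SELECT category, COUNT(*) as count
FROM sales
GROUP BY category

Result:
  Electronics: 4
  Media: 5
  Toys: 1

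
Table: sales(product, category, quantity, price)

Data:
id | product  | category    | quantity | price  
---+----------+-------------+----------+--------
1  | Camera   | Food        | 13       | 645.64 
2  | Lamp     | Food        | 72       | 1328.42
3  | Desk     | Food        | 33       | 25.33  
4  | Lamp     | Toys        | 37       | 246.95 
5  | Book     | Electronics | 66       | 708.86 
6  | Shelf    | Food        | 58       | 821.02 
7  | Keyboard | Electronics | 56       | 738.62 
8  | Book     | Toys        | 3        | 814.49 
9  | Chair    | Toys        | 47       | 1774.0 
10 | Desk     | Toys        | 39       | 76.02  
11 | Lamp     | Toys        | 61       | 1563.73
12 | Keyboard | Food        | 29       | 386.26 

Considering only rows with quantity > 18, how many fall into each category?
SELECT category, COUNT(*)
FROM sales
WHERE quantity > 18
GROUP BY category

Note: WHERE filters rows before grouping.

Result:
  Electronics: 2
  Food: 4
  Toys: 4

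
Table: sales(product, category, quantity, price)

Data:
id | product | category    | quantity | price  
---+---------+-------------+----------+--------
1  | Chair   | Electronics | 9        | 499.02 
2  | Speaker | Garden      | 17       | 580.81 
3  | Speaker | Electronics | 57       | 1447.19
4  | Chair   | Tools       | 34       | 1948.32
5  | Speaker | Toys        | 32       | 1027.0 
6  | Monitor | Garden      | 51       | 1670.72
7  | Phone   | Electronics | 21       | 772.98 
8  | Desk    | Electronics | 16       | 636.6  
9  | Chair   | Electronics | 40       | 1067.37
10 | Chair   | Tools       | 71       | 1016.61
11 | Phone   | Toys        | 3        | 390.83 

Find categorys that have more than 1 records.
SELECT category, COUNT(*) as cnt
FROM sales
GROUP BY category
HAVING COUNT(*) > 1

Result:
  Electronics: 5
  Garden: 2
  Tools: 2
  Toys: 2

Note: HAVING filters groups after aggregation, WHERE filters rows before.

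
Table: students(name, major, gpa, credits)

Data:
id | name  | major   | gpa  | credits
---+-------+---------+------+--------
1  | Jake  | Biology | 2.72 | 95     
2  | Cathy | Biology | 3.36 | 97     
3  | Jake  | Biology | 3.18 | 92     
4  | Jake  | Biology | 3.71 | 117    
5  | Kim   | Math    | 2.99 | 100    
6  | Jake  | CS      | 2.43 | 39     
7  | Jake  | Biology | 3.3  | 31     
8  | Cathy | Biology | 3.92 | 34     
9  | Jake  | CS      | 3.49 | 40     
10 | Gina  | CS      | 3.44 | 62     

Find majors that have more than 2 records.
SELECT major, COUNT(*) as cnt
FROM students
GROUP BY major
HAVING COUNT(*) > 2

Result:
  Biology: 6
  CS: 3

Note: HAVING filters groups after aggregation, WHERE filters rows before.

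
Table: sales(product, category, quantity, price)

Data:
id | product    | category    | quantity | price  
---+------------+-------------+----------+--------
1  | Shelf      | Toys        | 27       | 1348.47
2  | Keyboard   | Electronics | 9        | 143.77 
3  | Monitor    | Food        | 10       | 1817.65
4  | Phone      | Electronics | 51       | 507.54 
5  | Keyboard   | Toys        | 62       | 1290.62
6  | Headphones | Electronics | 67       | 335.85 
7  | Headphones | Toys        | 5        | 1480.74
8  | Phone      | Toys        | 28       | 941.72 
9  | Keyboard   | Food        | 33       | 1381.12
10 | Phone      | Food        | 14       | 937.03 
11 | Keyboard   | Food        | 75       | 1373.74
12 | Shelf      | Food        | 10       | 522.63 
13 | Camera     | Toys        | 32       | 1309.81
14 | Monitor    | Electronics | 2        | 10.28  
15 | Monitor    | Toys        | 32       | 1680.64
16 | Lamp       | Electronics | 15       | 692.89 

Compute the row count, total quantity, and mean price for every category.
SELECT category,
       COUNT(*) as cnt,
       SUM(quantity) as total_quantity,
       AVG(price) as avg_price
FROM sales
GROUP BY category

Result:
  Electronics: 5 records, 144 total quantity, 338.07 avg price
  Food: 5 records, 142 total quantity, 1206.43 avg price
  Toys: 6 records, 186 total quantity, 1342.00 avg price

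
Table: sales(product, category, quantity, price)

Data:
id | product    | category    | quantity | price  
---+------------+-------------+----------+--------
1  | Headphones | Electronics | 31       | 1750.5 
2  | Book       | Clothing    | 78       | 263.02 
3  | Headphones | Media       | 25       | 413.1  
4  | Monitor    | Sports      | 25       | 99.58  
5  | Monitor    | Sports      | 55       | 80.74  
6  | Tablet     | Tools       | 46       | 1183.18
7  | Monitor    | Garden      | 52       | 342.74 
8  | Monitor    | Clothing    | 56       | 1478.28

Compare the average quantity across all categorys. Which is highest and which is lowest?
SELECT category, AVG(quantity)
FROM sales
GROUP BY category
ORDER BY AVG(quantity)

All groups:
  Media: 25.00
  Electronics: 31.00
  Sports: 40.00
  Tools: 46.00
  Garden: 52.00
  Clothing: 67.00

Highest: Clothing (67.00)
Lowest: Media (25.00)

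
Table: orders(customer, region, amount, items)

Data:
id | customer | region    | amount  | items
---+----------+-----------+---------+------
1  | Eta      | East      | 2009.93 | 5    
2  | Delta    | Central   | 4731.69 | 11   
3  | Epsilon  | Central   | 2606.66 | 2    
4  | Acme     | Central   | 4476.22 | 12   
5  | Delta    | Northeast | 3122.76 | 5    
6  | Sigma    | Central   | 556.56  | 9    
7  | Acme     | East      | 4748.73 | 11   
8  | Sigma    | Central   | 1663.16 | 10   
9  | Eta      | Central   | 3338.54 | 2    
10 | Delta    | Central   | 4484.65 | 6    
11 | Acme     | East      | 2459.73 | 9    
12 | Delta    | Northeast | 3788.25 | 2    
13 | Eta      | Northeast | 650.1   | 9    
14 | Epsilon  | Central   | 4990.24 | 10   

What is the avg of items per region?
SELECT region, AVG(items) as result
FROM orders
GROUP BY region

Result:
  Central: 7.75
  East: 8.33
  Northeast: 5.33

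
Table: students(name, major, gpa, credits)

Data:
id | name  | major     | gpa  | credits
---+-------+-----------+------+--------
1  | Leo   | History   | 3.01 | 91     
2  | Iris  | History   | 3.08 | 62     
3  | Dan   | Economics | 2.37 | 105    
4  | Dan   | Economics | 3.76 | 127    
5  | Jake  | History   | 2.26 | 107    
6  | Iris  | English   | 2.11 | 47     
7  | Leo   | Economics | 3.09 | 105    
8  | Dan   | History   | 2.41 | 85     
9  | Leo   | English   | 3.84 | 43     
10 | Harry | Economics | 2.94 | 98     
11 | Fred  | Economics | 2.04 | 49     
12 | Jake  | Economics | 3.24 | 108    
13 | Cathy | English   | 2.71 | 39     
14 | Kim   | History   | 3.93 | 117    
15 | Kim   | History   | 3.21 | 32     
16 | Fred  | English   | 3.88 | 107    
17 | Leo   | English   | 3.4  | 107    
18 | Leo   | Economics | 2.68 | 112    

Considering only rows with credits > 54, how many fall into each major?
SELECT major, COUNT(*)
FROM students
WHERE credits > 54
GROUP BY major

Note: WHERE filters rows before grouping.

Result:
  Economics: 6
  English: 2
  History: 5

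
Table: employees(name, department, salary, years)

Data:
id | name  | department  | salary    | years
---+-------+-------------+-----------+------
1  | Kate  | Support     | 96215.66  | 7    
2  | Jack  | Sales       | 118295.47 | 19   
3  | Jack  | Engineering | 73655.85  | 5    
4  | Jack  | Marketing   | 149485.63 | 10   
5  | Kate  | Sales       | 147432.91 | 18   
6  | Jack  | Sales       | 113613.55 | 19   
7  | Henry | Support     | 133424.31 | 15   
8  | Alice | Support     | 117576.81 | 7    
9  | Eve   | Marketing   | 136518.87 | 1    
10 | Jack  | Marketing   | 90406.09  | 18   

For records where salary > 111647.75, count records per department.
SELECT department, COUNT(*)
FROM employees
WHERE salary > 111647.75
GROUP BY department

Note: WHERE filters rows before grouping.

Result:
  Marketing: 2
  Sales: 3
  Support: 2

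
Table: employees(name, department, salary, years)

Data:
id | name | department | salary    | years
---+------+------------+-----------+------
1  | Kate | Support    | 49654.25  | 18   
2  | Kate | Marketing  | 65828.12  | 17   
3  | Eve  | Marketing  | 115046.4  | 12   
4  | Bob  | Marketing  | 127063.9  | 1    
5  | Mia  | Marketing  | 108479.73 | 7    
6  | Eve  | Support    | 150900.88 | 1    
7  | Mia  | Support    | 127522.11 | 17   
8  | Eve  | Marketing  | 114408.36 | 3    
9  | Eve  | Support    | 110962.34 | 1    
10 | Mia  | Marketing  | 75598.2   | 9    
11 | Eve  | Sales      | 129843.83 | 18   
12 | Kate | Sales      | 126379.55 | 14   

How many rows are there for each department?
SELECT department, COUNT(*) as count
FROM employees
GROUP BY department

Result:
  Marketing: 6
  Sales: 2
  Support: 4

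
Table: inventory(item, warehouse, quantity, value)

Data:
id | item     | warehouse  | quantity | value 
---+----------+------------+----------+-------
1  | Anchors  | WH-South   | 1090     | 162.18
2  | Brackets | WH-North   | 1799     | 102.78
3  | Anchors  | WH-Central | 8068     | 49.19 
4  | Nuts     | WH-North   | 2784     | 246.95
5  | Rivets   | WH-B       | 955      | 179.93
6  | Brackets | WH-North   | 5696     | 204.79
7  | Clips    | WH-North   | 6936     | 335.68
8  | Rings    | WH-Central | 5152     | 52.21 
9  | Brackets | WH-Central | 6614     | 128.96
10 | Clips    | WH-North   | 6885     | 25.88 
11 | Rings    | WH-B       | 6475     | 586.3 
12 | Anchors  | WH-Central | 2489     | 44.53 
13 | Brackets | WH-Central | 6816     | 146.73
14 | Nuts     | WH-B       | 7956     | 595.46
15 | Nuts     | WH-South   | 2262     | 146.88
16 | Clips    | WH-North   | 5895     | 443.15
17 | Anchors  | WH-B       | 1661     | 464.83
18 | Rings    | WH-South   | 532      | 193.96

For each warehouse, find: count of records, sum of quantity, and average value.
SELECT warehouse,
       COUNT(*) as cnt,
       SUM(quantity) as total_quantity,
       AVG(value) as avg_value
FROM inventory
GROUP BY warehouse

Result:
  WH-B: 4 records, 17047 total quantity, 456.63 avg value
  WH-Central: 5 records, 29139 total quantity, 84.32 avg value
  WH-North: 6 records, 29995 total quantity, 226.54 avg value
  WH-South: 3 records, 3884 total quantity, 167.67 avg value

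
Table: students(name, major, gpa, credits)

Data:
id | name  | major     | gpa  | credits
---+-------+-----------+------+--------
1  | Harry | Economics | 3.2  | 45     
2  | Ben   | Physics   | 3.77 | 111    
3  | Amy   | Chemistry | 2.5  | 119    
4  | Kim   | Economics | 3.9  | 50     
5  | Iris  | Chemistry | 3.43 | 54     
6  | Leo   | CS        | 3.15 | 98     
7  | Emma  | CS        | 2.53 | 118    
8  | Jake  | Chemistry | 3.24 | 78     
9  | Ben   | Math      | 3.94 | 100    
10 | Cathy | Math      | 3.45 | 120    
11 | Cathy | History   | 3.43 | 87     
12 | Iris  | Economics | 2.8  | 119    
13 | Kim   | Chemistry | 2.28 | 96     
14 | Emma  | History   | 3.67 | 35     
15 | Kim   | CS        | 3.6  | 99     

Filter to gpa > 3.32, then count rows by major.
SELECT major, COUNT(*)
FROM students
WHERE gpa > 3.32
GROUP BY major

Note: WHERE filters rows before grouping.

Result:
  CS: 1
  Chemistry: 1
  Economics: 1
  History: 2
  Math: 2
  Physics: 1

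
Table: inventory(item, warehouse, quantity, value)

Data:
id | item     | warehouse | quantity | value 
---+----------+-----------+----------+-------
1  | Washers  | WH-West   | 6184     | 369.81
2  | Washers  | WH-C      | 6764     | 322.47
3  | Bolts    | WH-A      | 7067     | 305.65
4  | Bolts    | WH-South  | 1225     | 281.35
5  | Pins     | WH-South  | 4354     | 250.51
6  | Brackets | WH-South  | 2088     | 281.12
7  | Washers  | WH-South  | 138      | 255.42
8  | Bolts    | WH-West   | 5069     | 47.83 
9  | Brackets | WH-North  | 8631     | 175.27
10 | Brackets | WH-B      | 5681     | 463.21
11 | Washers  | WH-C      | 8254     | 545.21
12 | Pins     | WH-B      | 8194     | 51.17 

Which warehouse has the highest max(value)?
SELECT warehouse, MAX(value) as val
FROM inventory
GROUP BY warehouse
ORDER BY val DESC
LIMIT 1

Result: WH-C with max(value) = 545.21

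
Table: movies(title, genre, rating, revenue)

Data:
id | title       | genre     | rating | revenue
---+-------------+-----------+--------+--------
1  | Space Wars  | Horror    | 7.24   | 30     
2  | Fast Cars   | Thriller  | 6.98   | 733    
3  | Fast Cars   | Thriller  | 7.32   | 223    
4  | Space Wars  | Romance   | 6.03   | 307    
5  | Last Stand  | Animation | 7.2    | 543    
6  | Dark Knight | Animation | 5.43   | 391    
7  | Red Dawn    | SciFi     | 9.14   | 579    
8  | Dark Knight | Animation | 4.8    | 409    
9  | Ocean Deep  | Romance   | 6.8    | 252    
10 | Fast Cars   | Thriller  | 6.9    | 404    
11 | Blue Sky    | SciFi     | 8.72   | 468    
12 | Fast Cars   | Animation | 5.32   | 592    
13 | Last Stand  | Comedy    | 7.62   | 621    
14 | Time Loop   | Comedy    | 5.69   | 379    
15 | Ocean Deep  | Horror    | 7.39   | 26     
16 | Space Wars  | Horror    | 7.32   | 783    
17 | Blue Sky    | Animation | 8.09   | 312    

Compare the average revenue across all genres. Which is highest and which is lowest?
SELECT genre, AVG(revenue)
FROM movies
GROUP BY genre
ORDER BY AVG(revenue)

All groups:
  Romance: 279.50
  Horror: 279.67
  Animation: 449.40
  Thriller: 453.33
  Comedy: 500.00
  SciFi: 523.50

Highest: SciFi (523.50)
Lowest: Romance (279.50)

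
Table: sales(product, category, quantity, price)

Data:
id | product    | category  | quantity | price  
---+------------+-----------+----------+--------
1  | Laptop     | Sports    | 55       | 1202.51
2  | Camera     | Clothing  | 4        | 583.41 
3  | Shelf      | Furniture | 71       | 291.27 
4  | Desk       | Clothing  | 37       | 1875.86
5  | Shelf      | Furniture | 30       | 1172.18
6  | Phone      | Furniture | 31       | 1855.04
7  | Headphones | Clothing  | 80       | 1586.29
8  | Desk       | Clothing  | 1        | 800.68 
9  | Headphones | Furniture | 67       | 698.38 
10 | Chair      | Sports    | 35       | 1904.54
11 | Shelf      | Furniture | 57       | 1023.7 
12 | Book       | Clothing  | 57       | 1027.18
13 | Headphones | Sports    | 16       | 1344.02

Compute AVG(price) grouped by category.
SELECT category, AVG(price) as result
FROM sales
GROUP BY category

Result:
  Clothing: 1174.68
  Furniture: 1008.11
  Sports: 1483.69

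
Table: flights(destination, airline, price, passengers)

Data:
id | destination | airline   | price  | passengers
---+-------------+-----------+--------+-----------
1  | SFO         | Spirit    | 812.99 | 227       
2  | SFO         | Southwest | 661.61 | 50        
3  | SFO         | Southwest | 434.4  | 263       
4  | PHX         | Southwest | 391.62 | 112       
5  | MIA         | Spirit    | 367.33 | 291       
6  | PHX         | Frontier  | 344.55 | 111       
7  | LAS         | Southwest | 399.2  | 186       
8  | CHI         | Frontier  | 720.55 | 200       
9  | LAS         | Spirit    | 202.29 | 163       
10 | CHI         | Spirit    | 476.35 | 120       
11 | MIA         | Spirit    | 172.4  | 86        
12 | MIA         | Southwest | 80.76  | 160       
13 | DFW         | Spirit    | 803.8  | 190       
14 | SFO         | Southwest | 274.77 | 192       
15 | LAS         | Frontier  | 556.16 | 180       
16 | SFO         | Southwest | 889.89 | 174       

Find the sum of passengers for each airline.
SELECT airline, SUM(passengers) as result
FROM flights
GROUP BY airline

Result:
  Frontier: 491
  Southwest: 1137
  Spirit: 1077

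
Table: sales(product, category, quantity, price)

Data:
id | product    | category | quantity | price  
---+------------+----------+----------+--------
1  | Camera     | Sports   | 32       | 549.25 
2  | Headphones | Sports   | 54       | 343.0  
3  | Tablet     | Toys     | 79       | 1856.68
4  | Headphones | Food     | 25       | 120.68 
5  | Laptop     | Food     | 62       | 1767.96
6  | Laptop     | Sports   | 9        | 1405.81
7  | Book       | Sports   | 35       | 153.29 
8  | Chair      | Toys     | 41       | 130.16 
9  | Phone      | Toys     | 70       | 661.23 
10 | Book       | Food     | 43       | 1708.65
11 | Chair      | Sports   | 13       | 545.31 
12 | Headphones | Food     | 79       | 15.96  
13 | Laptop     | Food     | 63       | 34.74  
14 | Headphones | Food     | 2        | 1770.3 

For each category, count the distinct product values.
SELECT category, COUNT(DISTINCT product)
FROM sales
GROUP BY category

Result:
  Food: 3 distinct
  Sports: 5 distinct
  Toys: 3 distinct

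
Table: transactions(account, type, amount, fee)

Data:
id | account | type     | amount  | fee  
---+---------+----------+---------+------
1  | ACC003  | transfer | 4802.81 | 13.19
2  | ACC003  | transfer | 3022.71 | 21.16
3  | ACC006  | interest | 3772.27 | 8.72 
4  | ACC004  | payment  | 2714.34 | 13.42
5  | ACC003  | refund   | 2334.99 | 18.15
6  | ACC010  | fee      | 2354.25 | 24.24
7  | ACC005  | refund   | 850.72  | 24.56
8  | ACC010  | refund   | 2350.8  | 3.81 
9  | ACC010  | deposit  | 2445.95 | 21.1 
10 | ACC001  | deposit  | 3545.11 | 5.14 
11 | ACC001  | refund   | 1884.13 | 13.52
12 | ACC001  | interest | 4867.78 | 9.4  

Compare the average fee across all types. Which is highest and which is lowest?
SELECT type, AVG(fee)
FROM transactions
GROUP BY type
ORDER BY AVG(fee)

All groups:
  interest: 9.06
  deposit: 13.12
  payment: 13.42
  refund: 15.01
  transfer: 17.18
  fee: 24.24

Highest: fee (24.24)
Lowest: interest (9.06)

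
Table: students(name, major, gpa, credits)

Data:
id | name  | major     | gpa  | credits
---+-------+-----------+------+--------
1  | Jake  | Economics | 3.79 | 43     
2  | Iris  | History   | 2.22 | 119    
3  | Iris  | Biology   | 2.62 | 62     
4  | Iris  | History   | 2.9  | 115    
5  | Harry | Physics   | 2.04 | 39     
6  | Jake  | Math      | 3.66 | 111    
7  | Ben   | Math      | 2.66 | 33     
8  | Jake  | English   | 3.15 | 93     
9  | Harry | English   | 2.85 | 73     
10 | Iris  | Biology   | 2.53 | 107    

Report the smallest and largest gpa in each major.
SELECT major, MIN(gpa), MAX(gpa)
FROM students
GROUP BY major

Result:
  Biology: min=2.53, max=2.62
  Economics: min=3.79, max=3.79
  English: min=2.85, max=3.15
  History: min=2.22, max=2.90
  Math: min=2.66, max=3.66
  Physics: min=2.04, max=2.04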